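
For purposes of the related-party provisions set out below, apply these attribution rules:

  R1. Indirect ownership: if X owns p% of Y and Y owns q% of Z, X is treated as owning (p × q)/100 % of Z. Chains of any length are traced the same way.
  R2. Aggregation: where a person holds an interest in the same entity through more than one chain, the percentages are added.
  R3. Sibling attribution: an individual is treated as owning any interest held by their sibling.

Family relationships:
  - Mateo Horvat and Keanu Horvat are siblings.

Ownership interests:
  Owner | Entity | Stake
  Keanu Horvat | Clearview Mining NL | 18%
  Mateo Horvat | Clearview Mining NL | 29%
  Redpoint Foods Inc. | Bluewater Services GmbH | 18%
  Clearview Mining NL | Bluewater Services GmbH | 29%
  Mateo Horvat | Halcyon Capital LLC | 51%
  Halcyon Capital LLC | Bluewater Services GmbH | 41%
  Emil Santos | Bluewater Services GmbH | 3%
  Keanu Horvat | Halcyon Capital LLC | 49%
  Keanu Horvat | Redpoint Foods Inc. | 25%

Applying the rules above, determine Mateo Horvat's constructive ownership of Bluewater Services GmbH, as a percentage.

59.13%

By sibling attribution (R3), Mateo Horvat is treated as also owning Keanu Horvat's interest in Clearview Mining NL, giving 29% + 18% = 47%.
By sibling attribution (R3), Mateo Horvat is treated as also owning Keanu Horvat's interest in Halcyon Capital LLC, giving 51% + 49% = 100%.
By sibling attribution (R3), Mateo Horvat is treated as owning Keanu Horvat's 25% interest in Redpoint Foods Inc.
Chain via Clearview Mining NL (R1): 47% × 29% = 13.63% of Bluewater Services GmbH.
Chain via Halcyon Capital LLC (R1): 100% × 41% = 41% of Bluewater Services GmbH.
Chain via Redpoint Foods Inc. (R1): 25% × 18% = 4.5% of Bluewater Services GmbH.
Aggregating (R2): 13.63% + 41% + 4.5% = 59.13%.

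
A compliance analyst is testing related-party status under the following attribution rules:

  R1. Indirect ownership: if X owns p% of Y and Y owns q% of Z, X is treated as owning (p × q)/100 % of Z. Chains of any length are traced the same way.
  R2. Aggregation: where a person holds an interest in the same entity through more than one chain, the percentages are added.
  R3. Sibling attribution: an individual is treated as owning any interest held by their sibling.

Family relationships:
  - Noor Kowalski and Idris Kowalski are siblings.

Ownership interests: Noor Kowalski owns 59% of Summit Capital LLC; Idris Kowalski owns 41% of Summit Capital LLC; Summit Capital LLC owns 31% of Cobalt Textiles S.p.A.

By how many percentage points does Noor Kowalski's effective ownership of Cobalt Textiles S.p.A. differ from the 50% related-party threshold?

19

By sibling attribution (R3), Noor Kowalski is treated as also owning Idris Kowalski's interest in Summit Capital LLC, giving 59% + 41% = 100%.
Chain via Summit Capital LLC (R1): 100% × 31% = 31% of Cobalt Textiles S.p.A.
31% falls short of the 50% threshold by 19 percentage points.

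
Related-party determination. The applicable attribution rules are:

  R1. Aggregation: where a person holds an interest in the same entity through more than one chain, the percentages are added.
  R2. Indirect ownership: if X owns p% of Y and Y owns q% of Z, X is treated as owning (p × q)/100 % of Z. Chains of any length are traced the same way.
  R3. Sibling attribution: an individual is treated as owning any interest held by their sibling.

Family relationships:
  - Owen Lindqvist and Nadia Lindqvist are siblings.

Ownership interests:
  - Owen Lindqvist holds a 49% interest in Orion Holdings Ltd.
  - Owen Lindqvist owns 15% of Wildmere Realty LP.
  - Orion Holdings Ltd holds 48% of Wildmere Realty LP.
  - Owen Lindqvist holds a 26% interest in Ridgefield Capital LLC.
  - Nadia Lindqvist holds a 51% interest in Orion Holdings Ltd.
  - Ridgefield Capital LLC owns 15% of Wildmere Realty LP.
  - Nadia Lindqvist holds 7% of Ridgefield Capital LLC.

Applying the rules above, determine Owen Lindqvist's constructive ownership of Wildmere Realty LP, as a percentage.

By sibling attribution (R3), Owen Lindqvist is treated as also owning Nadia Lindqvist's interest in Orion Holdings Ltd, giving 49% + 51% = 100%.
By sibling attribution (R3), Owen Lindqvist is treated as also owning Nadia Lindqvist's interest in Ridgefield Capital LLC, giving 26% + 7% = 33%.
Chain via Orion Holdings Ltd (R2): 100% × 48% = 48% of Wildmere Realty LP.
Chain via Ridgefield Capital LLC (R2): 33% × 15% = 4.95% of Wildmere Realty LP.
Direct interest in Wildmere Realty LP: 15%.
Aggregating (R1): 48% + 4.95% + 15% = 67.95%.

67.95%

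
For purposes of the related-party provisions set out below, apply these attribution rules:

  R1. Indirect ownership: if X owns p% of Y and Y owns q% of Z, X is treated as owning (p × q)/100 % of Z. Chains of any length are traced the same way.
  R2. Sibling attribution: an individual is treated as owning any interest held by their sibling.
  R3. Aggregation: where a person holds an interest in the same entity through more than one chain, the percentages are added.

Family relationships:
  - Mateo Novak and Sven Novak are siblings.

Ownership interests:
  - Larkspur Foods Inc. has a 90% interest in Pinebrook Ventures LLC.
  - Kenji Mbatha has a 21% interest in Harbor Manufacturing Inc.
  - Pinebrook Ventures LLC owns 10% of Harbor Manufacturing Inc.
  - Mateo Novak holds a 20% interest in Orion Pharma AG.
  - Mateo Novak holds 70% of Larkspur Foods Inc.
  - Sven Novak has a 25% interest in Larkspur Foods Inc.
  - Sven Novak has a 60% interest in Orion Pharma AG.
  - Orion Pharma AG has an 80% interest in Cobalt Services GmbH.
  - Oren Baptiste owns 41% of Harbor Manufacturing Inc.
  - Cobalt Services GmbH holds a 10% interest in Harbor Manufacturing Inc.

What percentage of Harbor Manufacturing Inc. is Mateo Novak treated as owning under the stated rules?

14.95%

By sibling attribution (R2), Mateo Novak is treated as also owning Sven Novak's interest in Orion Pharma AG, giving 20% + 60% = 80%.
By sibling attribution (R2), Mateo Novak is treated as also owning Sven Novak's interest in Larkspur Foods Inc, giving 70% + 25% = 95%.
Chain via Orion Pharma AG → Cobalt Services GmbH (R1): 80% × 80% × 10% = 6.4% of Harbor Manufacturing Inc.
Chain via Larkspur Foods Inc. → Pinebrook Ventures LLC (R1): 95% × 90% × 10% = 8.55% of Harbor Manufacturing Inc.
Aggregating (R3): 6.4% + 8.55% = 14.95%.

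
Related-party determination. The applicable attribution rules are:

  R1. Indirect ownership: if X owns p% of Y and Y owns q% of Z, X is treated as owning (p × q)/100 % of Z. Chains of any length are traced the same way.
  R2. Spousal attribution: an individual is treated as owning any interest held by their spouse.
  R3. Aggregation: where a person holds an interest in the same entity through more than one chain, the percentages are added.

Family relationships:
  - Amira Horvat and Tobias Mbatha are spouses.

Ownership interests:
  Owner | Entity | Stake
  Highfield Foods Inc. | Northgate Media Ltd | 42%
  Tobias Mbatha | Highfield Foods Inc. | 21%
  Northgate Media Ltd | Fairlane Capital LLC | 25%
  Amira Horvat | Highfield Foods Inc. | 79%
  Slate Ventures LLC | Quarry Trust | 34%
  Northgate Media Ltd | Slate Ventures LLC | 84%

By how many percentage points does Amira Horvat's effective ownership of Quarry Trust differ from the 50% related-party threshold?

38.0048

By spousal attribution (R2), Amira Horvat is treated as also owning Tobias Mbatha's interest in Highfield Foods Inc, giving 79% + 21% = 100%.
Chain via Highfield Foods Inc. → Northgate Media Ltd → Slate Ventures LLC (R1): 100% × 42% × 84% × 34% = 11.9952% of Quarry Trust.
11.9952% falls short of the 50% threshold by 38.0048 percentage points.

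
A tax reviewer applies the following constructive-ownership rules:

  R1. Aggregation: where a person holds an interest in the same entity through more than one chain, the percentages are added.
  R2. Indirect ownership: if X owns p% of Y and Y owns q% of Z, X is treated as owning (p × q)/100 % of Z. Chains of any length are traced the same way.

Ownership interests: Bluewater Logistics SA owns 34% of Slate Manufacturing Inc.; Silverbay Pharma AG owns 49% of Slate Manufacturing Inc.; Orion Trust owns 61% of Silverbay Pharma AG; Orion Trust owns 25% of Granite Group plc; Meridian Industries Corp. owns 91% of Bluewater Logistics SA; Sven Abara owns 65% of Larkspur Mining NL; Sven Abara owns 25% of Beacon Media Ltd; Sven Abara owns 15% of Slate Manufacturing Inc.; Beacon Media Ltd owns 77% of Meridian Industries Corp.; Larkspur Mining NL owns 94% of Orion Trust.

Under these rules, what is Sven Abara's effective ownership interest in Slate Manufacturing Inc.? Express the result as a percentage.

Chain via Larkspur Mining NL → Orion Trust → Silverbay Pharma AG (R2): 65% × 94% × 61% × 49% = 18.26279% of Slate Manufacturing Inc.
Chain via Beacon Media Ltd → Meridian Industries Corp. → Bluewater Logistics SA (R2): 25% × 77% × 91% × 34% = 5.95595% of Slate Manufacturing Inc.
Direct interest in Slate Manufacturing Inc: 15%.
Aggregating (R1): 18.26279% + 5.95595% + 15% = 39.21874%.

39.21874%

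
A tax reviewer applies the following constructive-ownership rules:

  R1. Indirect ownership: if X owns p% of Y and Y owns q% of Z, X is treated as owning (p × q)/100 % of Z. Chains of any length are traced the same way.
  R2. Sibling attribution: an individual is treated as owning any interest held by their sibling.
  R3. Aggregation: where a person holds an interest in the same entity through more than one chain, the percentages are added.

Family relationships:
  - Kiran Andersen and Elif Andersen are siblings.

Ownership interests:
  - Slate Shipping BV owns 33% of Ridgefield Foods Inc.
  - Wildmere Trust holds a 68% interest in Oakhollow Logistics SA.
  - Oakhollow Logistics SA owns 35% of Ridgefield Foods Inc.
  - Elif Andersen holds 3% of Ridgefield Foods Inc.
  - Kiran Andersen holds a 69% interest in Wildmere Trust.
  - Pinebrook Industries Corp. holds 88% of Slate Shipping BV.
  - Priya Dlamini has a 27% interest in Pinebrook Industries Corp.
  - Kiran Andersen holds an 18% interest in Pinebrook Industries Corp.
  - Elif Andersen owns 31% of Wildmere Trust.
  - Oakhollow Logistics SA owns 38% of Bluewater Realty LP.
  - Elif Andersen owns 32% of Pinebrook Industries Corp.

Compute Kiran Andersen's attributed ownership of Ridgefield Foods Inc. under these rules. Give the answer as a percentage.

41.32%

By sibling attribution (R2), Kiran Andersen is treated as also owning Elif Andersen's interest in Pinebrook Industries Corp, giving 18% + 32% = 50%.
By sibling attribution (R2), Kiran Andersen is treated as also owning Elif Andersen's interest in Wildmere Trust, giving 69% + 31% = 100%.
By sibling attribution (R2), Kiran Andersen is treated as owning Elif Andersen's 3% interest in Ridgefield Foods Inc.
Chain via Pinebrook Industries Corp. → Slate Shipping BV (R1): 50% × 88% × 33% = 14.52% of Ridgefield Foods Inc.
Chain via Wildmere Trust → Oakhollow Logistics SA (R1): 100% × 68% × 35% = 23.8% of Ridgefield Foods Inc.
Direct interest in Ridgefield Foods Inc: 3%.
Aggregating (R3): 14.52% + 23.8% + 3% = 41.32%.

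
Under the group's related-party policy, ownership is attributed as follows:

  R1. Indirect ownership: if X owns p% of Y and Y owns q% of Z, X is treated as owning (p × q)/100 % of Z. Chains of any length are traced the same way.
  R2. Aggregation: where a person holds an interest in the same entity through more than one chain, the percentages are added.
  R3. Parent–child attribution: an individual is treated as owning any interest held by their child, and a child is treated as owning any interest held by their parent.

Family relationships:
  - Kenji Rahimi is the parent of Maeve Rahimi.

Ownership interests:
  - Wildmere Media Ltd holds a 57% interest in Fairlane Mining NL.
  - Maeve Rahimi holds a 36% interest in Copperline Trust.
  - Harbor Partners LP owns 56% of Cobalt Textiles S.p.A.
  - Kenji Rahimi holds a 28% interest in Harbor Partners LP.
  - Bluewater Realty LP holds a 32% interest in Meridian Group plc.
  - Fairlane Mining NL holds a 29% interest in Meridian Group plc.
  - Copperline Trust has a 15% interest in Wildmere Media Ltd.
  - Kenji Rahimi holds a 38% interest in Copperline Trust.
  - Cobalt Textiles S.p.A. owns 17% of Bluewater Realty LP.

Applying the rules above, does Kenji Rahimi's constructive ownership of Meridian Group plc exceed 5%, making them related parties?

No

By parent–child attribution (R3), Kenji Rahimi is treated as also owning Maeve Rahimi's interest in Copperline Trust, giving 38% + 36% = 74%.
Chain via Harbor Partners LP → Cobalt Textiles S.p.A. → Bluewater Realty LP (R1): 28% × 56% × 17% × 32% = 0.852992% of Meridian Group plc.
Chain via Copperline Trust → Wildmere Media Ltd → Fairlane Mining NL (R1): 74% × 15% × 57% × 29% = 1.83483% of Meridian Group plc.
Aggregating (R2): 0.852992% + 1.83483% = 2.687822%.
2.687822% does not exceed the 5% threshold, so Kenji is not a related party to Meridian Group plc.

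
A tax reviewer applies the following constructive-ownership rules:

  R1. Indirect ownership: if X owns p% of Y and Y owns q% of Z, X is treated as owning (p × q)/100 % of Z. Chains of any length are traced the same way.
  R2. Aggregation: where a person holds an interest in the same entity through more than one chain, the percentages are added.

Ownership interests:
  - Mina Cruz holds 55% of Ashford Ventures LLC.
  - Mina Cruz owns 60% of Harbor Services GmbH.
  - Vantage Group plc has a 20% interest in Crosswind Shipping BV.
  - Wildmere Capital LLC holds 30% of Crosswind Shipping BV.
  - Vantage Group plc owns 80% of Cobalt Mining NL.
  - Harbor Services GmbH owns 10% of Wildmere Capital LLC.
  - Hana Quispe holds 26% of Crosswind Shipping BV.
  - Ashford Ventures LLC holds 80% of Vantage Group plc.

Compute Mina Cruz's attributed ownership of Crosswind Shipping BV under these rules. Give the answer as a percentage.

10.6%

Chain via Harbor Services GmbH → Wildmere Capital LLC (R1): 60% × 10% × 30% = 1.8% of Crosswind Shipping BV.
Chain via Ashford Ventures LLC → Vantage Group plc (R1): 55% × 80% × 20% = 8.8% of Crosswind Shipping BV.
Aggregating (R2): 1.8% + 8.8% = 10.6%.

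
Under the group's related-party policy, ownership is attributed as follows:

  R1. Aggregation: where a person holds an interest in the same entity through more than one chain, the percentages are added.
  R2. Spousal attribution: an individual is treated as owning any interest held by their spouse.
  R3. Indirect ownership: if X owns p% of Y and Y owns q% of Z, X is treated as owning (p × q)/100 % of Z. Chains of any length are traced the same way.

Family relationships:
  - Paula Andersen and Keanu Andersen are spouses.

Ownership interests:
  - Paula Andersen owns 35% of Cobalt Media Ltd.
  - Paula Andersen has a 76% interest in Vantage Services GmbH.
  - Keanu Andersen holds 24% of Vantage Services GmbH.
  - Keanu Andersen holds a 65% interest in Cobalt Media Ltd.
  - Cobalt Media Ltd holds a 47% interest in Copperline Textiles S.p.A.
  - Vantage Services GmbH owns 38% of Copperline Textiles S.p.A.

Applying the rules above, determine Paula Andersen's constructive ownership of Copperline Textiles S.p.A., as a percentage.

85%

By spousal attribution (R2), Paula Andersen is treated as also owning Keanu Andersen's interest in Vantage Services GmbH, giving 76% + 24% = 100%.
By spousal attribution (R2), Paula Andersen is treated as also owning Keanu Andersen's interest in Cobalt Media Ltd, giving 35% + 65% = 100%.
Chain via Vantage Services GmbH (R3): 100% × 38% = 38% of Copperline Textiles S.p.A.
Chain via Cobalt Media Ltd (R3): 100% × 47% = 47% of Copperline Textiles S.p.A.
Aggregating (R1): 38% + 47% = 85%.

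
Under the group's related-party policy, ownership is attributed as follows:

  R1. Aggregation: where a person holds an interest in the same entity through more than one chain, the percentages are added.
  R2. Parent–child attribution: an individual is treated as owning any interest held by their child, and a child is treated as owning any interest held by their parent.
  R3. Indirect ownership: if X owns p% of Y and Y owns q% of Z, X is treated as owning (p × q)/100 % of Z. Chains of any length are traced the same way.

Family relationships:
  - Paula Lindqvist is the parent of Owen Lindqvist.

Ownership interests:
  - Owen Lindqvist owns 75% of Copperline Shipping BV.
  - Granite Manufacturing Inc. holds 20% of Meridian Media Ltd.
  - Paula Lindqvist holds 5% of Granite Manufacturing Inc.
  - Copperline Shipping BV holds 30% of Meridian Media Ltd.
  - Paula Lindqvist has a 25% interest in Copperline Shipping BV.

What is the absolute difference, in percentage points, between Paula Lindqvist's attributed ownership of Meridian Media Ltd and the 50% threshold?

By parent–child attribution (R2), Paula Lindqvist is treated as also owning Owen Lindqvist's interest in Copperline Shipping BV, giving 25% + 75% = 100%.
Chain via Granite Manufacturing Inc. (R3): 5% × 20% = 1% of Meridian Media Ltd.
Chain via Copperline Shipping BV (R3): 100% × 30% = 30% of Meridian Media Ltd.
Aggregating (R1): 1% + 30% = 31%.
31% falls short of the 50% threshold by 19 percentage points.

19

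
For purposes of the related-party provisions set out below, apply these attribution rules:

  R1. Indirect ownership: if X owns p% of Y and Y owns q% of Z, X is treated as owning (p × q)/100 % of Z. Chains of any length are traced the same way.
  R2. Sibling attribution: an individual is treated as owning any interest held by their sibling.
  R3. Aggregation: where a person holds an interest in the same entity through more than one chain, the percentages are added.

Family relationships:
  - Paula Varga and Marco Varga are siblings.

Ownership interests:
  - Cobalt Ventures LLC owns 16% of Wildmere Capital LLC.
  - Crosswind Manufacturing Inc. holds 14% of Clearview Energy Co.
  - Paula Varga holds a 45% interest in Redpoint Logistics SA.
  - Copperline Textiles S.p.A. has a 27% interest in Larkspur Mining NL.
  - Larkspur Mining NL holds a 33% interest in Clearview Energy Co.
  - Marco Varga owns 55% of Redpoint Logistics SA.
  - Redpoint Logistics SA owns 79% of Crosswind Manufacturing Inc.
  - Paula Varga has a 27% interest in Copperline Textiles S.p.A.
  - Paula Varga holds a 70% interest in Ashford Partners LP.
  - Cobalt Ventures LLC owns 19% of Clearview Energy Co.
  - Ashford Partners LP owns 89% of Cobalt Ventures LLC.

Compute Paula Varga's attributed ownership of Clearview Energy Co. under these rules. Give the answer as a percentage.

By sibling attribution (R2), Paula Varga is treated as also owning Marco Varga's interest in Redpoint Logistics SA, giving 45% + 55% = 100%.
Chain via Redpoint Logistics SA → Crosswind Manufacturing Inc. (R1): 100% × 79% × 14% = 11.06% of Clearview Energy Co.
Chain via Ashford Partners LP → Cobalt Ventures LLC (R1): 70% × 89% × 19% = 11.837% of Clearview Energy Co.
Chain via Copperline Textiles S.p.A. → Larkspur Mining NL (R1): 27% × 27% × 33% = 2.4057% of Clearview Energy Co.
Aggregating (R3): 11.06% + 11.837% + 2.4057% = 25.3027%.

25.3027%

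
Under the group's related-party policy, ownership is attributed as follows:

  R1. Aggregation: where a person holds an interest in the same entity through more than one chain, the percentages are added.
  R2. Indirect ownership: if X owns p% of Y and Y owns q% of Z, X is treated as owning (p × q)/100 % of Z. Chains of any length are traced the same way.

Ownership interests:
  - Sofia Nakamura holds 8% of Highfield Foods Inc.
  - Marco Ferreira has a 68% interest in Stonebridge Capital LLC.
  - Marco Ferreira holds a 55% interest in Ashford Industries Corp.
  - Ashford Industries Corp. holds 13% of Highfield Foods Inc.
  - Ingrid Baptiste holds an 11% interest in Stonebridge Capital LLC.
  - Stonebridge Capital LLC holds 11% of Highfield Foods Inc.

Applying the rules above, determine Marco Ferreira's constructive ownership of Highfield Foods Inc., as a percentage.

Chain via Ashford Industries Corp. (R2): 55% × 13% = 7.15% of Highfield Foods Inc.
Chain via Stonebridge Capital LLC (R2): 68% × 11% = 7.48% of Highfield Foods Inc.
Aggregating (R1): 7.15% + 7.48% = 14.63%.

14.63%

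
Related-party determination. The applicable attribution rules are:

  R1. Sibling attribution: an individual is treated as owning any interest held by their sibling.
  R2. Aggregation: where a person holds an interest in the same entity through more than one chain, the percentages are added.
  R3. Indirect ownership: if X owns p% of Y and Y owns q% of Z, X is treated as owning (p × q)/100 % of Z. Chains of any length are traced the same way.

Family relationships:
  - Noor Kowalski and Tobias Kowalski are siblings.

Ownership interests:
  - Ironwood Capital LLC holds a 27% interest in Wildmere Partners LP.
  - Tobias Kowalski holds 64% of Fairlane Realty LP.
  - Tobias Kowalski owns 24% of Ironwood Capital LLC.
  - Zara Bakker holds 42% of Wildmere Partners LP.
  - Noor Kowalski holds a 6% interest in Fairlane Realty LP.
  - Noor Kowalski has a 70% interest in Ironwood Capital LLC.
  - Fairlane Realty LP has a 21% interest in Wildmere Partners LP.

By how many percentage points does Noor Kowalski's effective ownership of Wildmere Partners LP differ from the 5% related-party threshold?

35.08

By sibling attribution (R1), Noor Kowalski is treated as also owning Tobias Kowalski's interest in Ironwood Capital LLC, giving 70% + 24% = 94%.
By sibling attribution (R1), Noor Kowalski is treated as also owning Tobias Kowalski's interest in Fairlane Realty LP, giving 6% + 64% = 70%.
Chain via Ironwood Capital LLC (R3): 94% × 27% = 25.38% of Wildmere Partners LP.
Chain via Fairlane Realty LP (R3): 70% × 21% = 14.7% of Wildmere Partners LP.
Aggregating (R2): 25.38% + 14.7% = 40.08%.
40.08% exceeds the 5% threshold by 35.08 percentage points.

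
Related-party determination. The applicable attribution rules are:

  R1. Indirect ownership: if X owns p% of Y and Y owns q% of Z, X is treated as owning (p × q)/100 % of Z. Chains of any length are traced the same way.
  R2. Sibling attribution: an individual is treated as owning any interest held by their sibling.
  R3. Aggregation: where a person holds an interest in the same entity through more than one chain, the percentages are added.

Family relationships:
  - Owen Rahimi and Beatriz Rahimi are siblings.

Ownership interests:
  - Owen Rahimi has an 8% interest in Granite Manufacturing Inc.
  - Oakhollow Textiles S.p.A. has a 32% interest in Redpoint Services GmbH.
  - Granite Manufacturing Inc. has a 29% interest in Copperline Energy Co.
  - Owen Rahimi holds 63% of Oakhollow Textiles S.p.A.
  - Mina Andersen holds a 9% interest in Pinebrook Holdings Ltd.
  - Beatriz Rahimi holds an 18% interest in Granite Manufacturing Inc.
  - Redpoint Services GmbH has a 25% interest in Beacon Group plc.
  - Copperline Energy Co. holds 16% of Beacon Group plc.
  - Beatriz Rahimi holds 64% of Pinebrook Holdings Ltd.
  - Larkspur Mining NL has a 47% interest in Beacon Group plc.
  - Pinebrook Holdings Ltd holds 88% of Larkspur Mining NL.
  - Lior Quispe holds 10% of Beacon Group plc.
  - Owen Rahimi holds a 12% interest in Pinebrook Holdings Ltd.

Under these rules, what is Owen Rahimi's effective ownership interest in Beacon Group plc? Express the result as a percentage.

By sibling attribution (R2), Owen Rahimi is treated as also owning Beatriz Rahimi's interest in Pinebrook Holdings Ltd, giving 12% + 64% = 76%.
By sibling attribution (R2), Owen Rahimi is treated as also owning Beatriz Rahimi's interest in Granite Manufacturing Inc, giving 8% + 18% = 26%.
Chain via Oakhollow Textiles S.p.A. → Redpoint Services GmbH (R1): 63% × 32% × 25% = 5.04% of Beacon Group plc.
Chain via Pinebrook Holdings Ltd → Larkspur Mining NL (R1): 76% × 88% × 47% = 31.4336% of Beacon Group plc.
Chain via Granite Manufacturing Inc. → Copperline Energy Co. (R1): 26% × 29% × 16% = 1.2064% of Beacon Group plc.
Aggregating (R3): 5.04% + 31.4336% + 1.2064% = 37.68%.

37.68%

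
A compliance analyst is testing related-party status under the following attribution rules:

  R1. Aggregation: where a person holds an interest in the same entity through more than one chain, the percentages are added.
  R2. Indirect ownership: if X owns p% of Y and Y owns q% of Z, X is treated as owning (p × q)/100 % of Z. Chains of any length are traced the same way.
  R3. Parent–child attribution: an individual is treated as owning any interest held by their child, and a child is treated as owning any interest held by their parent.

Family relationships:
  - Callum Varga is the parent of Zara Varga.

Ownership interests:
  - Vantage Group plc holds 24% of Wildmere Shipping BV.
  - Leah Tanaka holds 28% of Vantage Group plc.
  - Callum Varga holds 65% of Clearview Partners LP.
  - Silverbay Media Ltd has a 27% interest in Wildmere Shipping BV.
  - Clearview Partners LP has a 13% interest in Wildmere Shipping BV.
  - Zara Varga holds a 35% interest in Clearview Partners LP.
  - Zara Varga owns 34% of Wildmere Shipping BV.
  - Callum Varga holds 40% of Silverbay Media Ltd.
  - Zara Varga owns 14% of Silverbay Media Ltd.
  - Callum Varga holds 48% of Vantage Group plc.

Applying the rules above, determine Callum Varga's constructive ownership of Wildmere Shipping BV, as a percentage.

73.1%

By parent–child attribution (R3), Callum Varga is treated as also owning Zara Varga's interest in Clearview Partners LP, giving 65% + 35% = 100%.
By parent–child attribution (R3), Callum Varga is treated as also owning Zara Varga's interest in Silverbay Media Ltd, giving 40% + 14% = 54%.
By parent–child attribution (R3), Callum Varga is treated as owning Zara Varga's 34% interest in Wildmere Shipping BV.
Chain via Vantage Group plc (R2): 48% × 24% = 11.52% of Wildmere Shipping BV.
Chain via Clearview Partners LP (R2): 100% × 13% = 13% of Wildmere Shipping BV.
Chain via Silverbay Media Ltd (R2): 54% × 27% = 14.58% of Wildmere Shipping BV.
Direct interest in Wildmere Shipping BV: 34%.
Aggregating (R1): 11.52% + 13% + 14.58% + 34% = 73.1%.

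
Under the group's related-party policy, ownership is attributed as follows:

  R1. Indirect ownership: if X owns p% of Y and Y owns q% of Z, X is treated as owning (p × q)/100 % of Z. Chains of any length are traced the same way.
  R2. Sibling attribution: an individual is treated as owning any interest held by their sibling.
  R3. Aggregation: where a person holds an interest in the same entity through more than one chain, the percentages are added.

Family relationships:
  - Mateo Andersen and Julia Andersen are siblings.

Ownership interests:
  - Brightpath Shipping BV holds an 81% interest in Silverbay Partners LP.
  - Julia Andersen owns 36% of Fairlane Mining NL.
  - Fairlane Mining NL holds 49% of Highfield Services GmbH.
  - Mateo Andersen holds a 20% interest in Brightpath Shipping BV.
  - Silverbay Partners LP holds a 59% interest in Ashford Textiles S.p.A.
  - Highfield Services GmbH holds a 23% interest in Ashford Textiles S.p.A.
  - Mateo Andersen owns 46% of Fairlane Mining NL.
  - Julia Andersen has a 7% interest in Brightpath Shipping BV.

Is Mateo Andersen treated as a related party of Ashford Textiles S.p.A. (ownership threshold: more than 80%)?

By sibling attribution (R2), Mateo Andersen is treated as also owning Julia Andersen's interest in Fairlane Mining NL, giving 46% + 36% = 82%.
By sibling attribution (R2), Mateo Andersen is treated as also owning Julia Andersen's interest in Brightpath Shipping BV, giving 20% + 7% = 27%.
Chain via Fairlane Mining NL → Highfield Services GmbH (R1): 82% × 49% × 23% = 9.2414% of Ashford Textiles S.p.A.
Chain via Brightpath Shipping BV → Silverbay Partners LP (R1): 27% × 81% × 59% = 12.9033% of Ashford Textiles S.p.A.
Aggregating (R3): 9.2414% + 12.9033% = 22.1447%.
22.1447% does not exceed the 80% threshold, so Mateo is not a related party to Ashford Textiles S.p.A.

No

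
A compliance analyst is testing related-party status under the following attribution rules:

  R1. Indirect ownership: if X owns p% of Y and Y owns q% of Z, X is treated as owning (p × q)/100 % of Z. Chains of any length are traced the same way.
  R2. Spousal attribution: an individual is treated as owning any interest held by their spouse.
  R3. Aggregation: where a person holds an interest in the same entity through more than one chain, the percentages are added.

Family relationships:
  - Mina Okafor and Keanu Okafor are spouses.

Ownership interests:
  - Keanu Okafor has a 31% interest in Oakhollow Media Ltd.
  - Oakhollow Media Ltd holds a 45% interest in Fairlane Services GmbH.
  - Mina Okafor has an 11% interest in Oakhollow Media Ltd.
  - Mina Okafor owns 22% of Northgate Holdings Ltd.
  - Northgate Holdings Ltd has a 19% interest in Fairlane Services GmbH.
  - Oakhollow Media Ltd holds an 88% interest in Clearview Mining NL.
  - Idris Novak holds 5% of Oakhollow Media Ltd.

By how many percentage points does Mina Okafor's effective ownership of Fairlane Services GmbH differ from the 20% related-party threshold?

3.08

By spousal attribution (R2), Mina Okafor is treated as also owning Keanu Okafor's interest in Oakhollow Media Ltd, giving 11% + 31% = 42%.
Chain via Northgate Holdings Ltd (R1): 22% × 19% = 4.18% of Fairlane Services GmbH.
Chain via Oakhollow Media Ltd (R1): 42% × 45% = 18.9% of Fairlane Services GmbH.
Aggregating (R3): 4.18% + 18.9% = 23.08%.
23.08% exceeds the 20% threshold by 3.08 percentage points.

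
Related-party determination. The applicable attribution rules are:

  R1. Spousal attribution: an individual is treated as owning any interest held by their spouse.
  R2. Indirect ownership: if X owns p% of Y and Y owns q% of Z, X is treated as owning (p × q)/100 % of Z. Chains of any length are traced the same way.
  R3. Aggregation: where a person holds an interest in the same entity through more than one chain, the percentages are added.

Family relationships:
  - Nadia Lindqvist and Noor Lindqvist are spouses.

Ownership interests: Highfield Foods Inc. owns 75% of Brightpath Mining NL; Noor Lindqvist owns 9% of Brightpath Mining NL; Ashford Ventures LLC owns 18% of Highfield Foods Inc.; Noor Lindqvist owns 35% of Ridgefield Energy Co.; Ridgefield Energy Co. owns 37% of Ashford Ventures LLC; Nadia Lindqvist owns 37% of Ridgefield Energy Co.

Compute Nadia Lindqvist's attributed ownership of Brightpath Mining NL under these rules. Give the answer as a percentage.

12.5964%

By spousal attribution (R1), Nadia Lindqvist is treated as also owning Noor Lindqvist's interest in Ridgefield Energy Co, giving 37% + 35% = 72%.
By spousal attribution (R1), Nadia Lindqvist is treated as owning Noor Lindqvist's 9% interest in Brightpath Mining NL.
Chain via Ridgefield Energy Co. → Ashford Ventures LLC → Highfield Foods Inc. (R2): 72% × 37% × 18% × 75% = 3.5964% of Brightpath Mining NL.
Direct interest in Brightpath Mining NL: 9%.
Aggregating (R3): 3.5964% + 9% = 12.5964%.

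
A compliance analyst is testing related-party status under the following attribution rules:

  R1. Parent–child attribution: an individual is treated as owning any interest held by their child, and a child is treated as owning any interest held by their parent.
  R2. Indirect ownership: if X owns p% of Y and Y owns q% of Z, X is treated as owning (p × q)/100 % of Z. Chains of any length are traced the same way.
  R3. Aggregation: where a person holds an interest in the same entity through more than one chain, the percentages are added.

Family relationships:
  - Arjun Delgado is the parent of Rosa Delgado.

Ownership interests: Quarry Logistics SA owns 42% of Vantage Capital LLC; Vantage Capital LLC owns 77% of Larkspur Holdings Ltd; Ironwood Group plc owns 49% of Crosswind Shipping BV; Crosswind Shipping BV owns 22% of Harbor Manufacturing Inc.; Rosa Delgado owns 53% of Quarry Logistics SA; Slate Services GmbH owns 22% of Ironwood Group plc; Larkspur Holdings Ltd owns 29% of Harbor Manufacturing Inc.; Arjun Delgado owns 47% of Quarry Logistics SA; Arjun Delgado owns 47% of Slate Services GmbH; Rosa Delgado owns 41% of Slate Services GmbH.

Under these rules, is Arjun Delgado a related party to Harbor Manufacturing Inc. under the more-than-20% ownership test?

No

By parent–child attribution (R1), Arjun Delgado is treated as also owning Rosa Delgado's interest in Quarry Logistics SA, giving 47% + 53% = 100%.
By parent–child attribution (R1), Arjun Delgado is treated as also owning Rosa Delgado's interest in Slate Services GmbH, giving 47% + 41% = 88%.
Chain via Quarry Logistics SA → Vantage Capital LLC → Larkspur Holdings Ltd (R2): 100% × 42% × 77% × 29% = 9.3786% of Harbor Manufacturing Inc.
Chain via Slate Services GmbH → Ironwood Group plc → Crosswind Shipping BV (R2): 88% × 22% × 49% × 22% = 2.087008% of Harbor Manufacturing Inc.
Aggregating (R3): 9.3786% + 2.087008% = 11.465608%.
11.465608% does not exceed the 20% threshold, so Arjun is not a related party to Harbor Manufacturing Inc.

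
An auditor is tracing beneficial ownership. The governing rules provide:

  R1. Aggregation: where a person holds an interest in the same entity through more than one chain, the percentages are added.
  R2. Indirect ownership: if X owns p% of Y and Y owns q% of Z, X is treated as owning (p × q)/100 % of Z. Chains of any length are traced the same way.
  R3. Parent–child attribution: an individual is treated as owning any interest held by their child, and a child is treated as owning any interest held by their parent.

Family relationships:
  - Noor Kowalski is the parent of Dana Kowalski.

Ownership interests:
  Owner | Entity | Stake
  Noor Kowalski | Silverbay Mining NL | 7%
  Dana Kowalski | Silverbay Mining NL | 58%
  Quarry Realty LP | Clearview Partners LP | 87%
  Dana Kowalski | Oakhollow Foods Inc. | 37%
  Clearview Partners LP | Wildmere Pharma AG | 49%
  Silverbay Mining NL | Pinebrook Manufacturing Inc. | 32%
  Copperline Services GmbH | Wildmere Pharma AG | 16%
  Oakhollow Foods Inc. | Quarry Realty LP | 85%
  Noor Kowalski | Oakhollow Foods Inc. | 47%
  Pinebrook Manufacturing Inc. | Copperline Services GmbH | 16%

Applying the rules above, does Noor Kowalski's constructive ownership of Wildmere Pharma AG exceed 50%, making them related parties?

No

By parent–child attribution (R3), Noor Kowalski is treated as also owning Dana Kowalski's interest in Oakhollow Foods Inc, giving 47% + 37% = 84%.
By parent–child attribution (R3), Noor Kowalski is treated as also owning Dana Kowalski's interest in Silverbay Mining NL, giving 7% + 58% = 65%.
Chain via Oakhollow Foods Inc. → Quarry Realty LP → Clearview Partners LP (R2): 84% × 85% × 87% × 49% = 30.43782% of Wildmere Pharma AG.
Chain via Silverbay Mining NL → Pinebrook Manufacturing Inc. → Copperline Services GmbH (R2): 65% × 32% × 16% × 16% = 0.53248% of Wildmere Pharma AG.
Aggregating (R1): 30.43782% + 0.53248% = 30.9703%.
30.9703% does not exceed the 50% threshold, so Noor is not a related party to Wildmere Pharma AG.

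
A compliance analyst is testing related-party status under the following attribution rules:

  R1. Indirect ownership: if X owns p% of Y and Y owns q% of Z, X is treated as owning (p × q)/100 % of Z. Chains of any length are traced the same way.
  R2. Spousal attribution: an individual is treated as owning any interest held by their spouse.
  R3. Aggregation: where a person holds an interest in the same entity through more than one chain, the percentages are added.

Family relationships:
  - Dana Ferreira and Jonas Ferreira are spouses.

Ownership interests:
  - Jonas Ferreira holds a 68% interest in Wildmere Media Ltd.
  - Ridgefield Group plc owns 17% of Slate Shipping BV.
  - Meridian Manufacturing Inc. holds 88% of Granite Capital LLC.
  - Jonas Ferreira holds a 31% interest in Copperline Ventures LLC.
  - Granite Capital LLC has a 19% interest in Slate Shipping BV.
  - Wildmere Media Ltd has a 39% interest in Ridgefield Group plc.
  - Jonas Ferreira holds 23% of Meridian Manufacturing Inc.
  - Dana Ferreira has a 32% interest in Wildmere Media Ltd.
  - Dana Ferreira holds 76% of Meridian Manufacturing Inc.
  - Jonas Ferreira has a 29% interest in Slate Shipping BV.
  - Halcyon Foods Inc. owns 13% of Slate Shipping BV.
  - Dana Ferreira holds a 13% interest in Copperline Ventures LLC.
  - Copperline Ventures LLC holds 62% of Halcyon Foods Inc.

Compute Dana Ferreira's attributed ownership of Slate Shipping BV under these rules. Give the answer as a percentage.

55.7292%

By spousal attribution (R2), Dana Ferreira is treated as also owning Jonas Ferreira's interest in Copperline Ventures LLC, giving 13% + 31% = 44%.
By spousal attribution (R2), Dana Ferreira is treated as also owning Jonas Ferreira's interest in Wildmere Media Ltd, giving 32% + 68% = 100%.
By spousal attribution (R2), Dana Ferreira is treated as also owning Jonas Ferreira's interest in Meridian Manufacturing Inc, giving 76% + 23% = 99%.
By spousal attribution (R2), Dana Ferreira is treated as owning Jonas Ferreira's 29% interest in Slate Shipping BV.
Chain via Copperline Ventures LLC → Halcyon Foods Inc. (R1): 44% × 62% × 13% = 3.5464% of Slate Shipping BV.
Chain via Wildmere Media Ltd → Ridgefield Group plc (R1): 100% × 39% × 17% = 6.63% of Slate Shipping BV.
Chain via Meridian Manufacturing Inc. → Granite Capital LLC (R1): 99% × 88% × 19% = 16.5528% of Slate Shipping BV.
Direct interest in Slate Shipping BV: 29%.
Aggregating (R3): 3.5464% + 6.63% + 16.5528% + 29% = 55.7292%.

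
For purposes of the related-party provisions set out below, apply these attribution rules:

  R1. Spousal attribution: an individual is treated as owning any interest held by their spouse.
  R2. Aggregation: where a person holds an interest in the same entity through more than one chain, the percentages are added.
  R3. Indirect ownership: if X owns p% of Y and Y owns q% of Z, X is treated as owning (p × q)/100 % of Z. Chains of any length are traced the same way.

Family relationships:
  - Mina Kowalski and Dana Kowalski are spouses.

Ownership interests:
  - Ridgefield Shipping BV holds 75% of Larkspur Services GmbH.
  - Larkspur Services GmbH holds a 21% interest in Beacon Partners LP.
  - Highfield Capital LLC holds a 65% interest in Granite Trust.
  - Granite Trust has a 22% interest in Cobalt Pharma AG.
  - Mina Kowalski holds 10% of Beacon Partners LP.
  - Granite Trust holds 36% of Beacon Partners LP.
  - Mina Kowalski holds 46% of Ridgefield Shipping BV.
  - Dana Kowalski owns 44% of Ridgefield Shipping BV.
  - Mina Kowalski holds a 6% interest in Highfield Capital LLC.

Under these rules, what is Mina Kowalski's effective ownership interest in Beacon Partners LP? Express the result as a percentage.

By spousal attribution (R1), Mina Kowalski is treated as also owning Dana Kowalski's interest in Ridgefield Shipping BV, giving 46% + 44% = 90%.
Chain via Ridgefield Shipping BV → Larkspur Services GmbH (R3): 90% × 75% × 21% = 14.175% of Beacon Partners LP.
Chain via Highfield Capital LLC → Granite Trust (R3): 6% × 65% × 36% = 1.404% of Beacon Partners LP.
Direct interest in Beacon Partners LP: 10%.
Aggregating (R2): 14.175% + 1.404% + 10% = 25.579%.

25.579%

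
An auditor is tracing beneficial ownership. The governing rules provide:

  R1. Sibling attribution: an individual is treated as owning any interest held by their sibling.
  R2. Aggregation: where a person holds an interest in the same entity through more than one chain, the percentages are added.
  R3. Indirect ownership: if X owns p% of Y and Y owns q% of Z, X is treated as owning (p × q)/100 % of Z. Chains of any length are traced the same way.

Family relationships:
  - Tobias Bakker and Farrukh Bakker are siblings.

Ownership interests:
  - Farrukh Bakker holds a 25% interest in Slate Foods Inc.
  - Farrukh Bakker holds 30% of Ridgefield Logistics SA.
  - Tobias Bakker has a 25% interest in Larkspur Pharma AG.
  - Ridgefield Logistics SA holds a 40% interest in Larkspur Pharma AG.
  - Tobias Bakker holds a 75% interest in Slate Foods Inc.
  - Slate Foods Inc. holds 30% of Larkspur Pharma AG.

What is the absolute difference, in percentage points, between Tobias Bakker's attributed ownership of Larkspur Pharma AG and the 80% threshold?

By sibling attribution (R1), Tobias Bakker is treated as also owning Farrukh Bakker's interest in Slate Foods Inc, giving 75% + 25% = 100%.
By sibling attribution (R1), Tobias Bakker is treated as owning Farrukh Bakker's 30% interest in Ridgefield Logistics SA.
Chain via Slate Foods Inc. (R3): 100% × 30% = 30% of Larkspur Pharma AG.
Direct interest in Larkspur Pharma AG: 25%.
Chain via Ridgefield Logistics SA (R3): 30% × 40% = 12% of Larkspur Pharma AG.
Aggregating (R2): 30% + 25% + 12% = 67%.
67% falls short of the 80% threshold by 13 percentage points.

13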